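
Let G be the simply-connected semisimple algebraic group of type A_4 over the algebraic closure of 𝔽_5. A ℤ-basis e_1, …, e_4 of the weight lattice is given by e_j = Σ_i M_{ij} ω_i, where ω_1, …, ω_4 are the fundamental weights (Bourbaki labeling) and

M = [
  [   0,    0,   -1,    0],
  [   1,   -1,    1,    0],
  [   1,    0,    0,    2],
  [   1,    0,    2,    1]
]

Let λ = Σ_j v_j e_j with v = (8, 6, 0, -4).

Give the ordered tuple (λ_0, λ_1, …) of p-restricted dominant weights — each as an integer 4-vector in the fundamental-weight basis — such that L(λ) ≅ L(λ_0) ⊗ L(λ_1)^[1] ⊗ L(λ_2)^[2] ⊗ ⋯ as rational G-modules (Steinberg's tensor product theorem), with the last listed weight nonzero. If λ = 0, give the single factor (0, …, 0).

((0, 2, 0, 4),)

Compute c_i = Σ_j M_{ij} v_j with v = (8, 6, 0, -4):
  c_1 = 0·8 + 0·6 + (-1)·(0) + (0)·(-4) = 0
  c_2 = 1·8 + (-1)·(6) + 1·0 + (0)·(-4) = 2
  c_3 = 1·8 + 0·6 + 0·0 + (2)·(-4) = 0
  c_4 = 1·8 + 0·6 + 2·0 + (1)·(-4) = 4
Expand coordinatewise in base 5:
  c_1 = 0
  c_2 = 2 = 2·5^0
  c_3 = 0
  c_4 = 4 = 4·5^0
λ_0 = (0, 2, 0, 4)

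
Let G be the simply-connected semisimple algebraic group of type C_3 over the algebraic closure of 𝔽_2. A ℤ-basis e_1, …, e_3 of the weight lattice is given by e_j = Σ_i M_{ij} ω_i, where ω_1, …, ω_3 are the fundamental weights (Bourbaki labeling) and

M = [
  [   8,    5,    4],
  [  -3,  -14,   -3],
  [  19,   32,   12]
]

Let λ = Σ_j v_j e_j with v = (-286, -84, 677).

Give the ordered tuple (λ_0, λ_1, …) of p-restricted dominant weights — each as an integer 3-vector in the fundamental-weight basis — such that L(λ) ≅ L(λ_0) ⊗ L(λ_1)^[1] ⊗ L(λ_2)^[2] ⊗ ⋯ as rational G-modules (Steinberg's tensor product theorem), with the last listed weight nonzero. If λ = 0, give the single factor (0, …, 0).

((0, 1, 0), (0, 1, 1))

ω-coordinates c = M·v, v = (-286, -84, 677):
  c_1 = (8)·(-286) + (5)·(-84) + 4·677 = 0
  c_2 = (-3)·(-286) + (-14)·(-84) + (-3)·(677) = 3
  c_3 = (19)·(-286) + (32)·(-84) + 12·677 = 2
Writing each c_i in base p = 2:
  c_1 = 0
  c_2 = 3 = 1·2^0 + 1·2^1
  c_3 = 2 = 0·2^0 + 1·2^1
p-restricted factor λ_0 = (0, 1, 0)
p-restricted factor λ_1 = (0, 1, 1)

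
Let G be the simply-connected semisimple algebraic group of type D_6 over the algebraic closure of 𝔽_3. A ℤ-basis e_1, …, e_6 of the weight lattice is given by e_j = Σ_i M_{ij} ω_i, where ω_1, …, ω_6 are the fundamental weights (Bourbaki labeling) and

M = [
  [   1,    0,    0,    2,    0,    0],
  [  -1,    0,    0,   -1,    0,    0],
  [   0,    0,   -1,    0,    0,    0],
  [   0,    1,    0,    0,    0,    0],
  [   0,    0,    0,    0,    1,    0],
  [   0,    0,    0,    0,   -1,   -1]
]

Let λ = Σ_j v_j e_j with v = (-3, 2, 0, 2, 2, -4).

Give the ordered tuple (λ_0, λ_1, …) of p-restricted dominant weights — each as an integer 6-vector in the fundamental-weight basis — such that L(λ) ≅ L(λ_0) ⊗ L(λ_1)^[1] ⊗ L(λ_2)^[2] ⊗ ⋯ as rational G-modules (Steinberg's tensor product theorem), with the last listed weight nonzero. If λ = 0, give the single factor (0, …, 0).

Change of basis e → ω: c = M·v where v = (-3, 2, 0, 2, 2, -4):
  c_1 = (1)·(-3) + (0)·(2) + (0)·(0) + (2)·(2) + (0)·(2) + (0)·(-4) = 1
  c_2 = (-1)·(-3) + (0)·(2) + (0)·(0) + (-1)·(2) + (0)·(2) + (0)·(-4) = 1
  c_3 = (0)·(-3) + (0)·(2) + (-1)·(0) + (0)·(2) + (0)·(2) + (0)·(-4) = 0
  c_4 = (0)·(-3) + (1)·(2) + (0)·(0) + (0)·(2) + (0)·(2) + (0)·(-4) = 2
  c_5 = (0)·(-3) + (0)·(2) + (0)·(0) + (0)·(2) + (1)·(2) + (0)·(-4) = 2
  c_6 = (0)·(-3) + (0)·(2) + (0)·(0) + (0)·(2) + (-1)·(2) + (-1)·(-4) = 2
Writing each c_i in base p = 3:
  c_1 = 1 = 1·3^0
  c_2 = 1 = 1·3^0
  c_3 = 0
  c_4 = 2 = 2·3^0
  c_5 = 2 = 2·3^0
  c_6 = 2 = 2·3^0
Factor λ_0 = (1, 1, 0, 2, 2, 2)

((1, 1, 0, 2, 2, 2),)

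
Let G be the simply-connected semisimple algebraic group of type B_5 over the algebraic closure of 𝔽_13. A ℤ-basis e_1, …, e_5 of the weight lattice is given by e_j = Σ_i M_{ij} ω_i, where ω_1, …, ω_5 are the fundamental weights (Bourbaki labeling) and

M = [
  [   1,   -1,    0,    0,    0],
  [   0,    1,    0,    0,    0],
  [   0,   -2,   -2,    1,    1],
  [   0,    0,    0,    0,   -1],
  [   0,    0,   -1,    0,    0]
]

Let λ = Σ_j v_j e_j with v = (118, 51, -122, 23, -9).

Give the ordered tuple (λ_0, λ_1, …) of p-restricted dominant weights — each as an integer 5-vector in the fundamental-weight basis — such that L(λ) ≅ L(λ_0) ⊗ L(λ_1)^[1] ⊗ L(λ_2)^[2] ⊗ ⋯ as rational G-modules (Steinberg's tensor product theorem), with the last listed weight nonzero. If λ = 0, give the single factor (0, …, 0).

((2, 12, 0, 9, 5), (5, 3, 12, 0, 9))

ω-coordinates c = M·v, v = (118, 51, -122, 23, -9):
  c_1 = 1*118 + -1*51 + 0*-122 + 0*23 + 0*-9 = 67
  c_2 = 0*118 + 1*51 + 0*-122 + 0*23 + 0*-9 = 51
  c_3 = 0*118 + -2*51 + -2*-122 + 1*23 + 1*-9 = 156
  c_4 = 0*118 + 0*51 + 0*-122 + 0*23 + -1*-9 = 9
  c_5 = 0*118 + 0*51 + -1*-122 + 0*23 + 0*-9 = 122
Base-13 expansion of each c_i:
  c_1 = 67 = 2·13^0 + 5·13^1
  c_2 = 51 = 12·13^0 + 3·13^1
  c_3 = 156 = 0·13^0 + 12·13^1
  c_4 = 9 = 9·13^0
  c_5 = 122 = 5·13^0 + 9·13^1
Factor λ_0 = (2, 12, 0, 9, 5)
Factor λ_1 = (5, 3, 12, 0, 9)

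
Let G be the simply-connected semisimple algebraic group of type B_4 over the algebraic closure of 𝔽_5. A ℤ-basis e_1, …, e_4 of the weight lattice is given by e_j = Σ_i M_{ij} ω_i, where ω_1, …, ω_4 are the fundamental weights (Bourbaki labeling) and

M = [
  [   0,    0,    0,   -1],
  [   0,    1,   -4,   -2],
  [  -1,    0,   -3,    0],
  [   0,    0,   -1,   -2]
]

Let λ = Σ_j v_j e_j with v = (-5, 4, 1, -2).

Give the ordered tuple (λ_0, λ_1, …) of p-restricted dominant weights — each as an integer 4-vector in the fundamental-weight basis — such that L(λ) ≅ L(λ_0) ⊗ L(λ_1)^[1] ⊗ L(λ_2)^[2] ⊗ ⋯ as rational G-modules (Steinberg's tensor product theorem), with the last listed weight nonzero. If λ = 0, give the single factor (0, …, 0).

((2, 4, 2, 3),)

Compute c_i = Σ_j M_{ij} v_j with v = (-5, 4, 1, -2):
  c_1 = 0*-5 + 0*4 + 0*1 + -1*-2 = 2
  c_2 = 0*-5 + 1*4 + -4*1 + -2*-2 = 4
  c_3 = -1*-5 + 0*4 + -3*1 + 0*-2 = 2
  c_4 = 0*-5 + 0*4 + -1*1 + -2*-2 = 3
Expand coordinatewise in base 5:
  c_1 = 2 = 2·5^0
  c_2 = 4 = 4·5^0
  c_3 = 2 = 2·5^0
  c_4 = 3 = 3·5^0
λ_0 = (2, 4, 2, 3)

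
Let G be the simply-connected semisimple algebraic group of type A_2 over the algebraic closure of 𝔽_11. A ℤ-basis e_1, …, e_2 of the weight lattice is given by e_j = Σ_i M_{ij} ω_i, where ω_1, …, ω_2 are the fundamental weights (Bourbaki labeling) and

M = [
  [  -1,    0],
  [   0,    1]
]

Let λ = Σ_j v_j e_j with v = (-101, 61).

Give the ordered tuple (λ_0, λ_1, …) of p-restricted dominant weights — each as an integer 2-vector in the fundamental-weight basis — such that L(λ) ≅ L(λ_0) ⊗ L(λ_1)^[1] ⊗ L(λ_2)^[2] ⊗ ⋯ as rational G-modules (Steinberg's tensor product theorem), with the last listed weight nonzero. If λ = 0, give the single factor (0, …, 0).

Compute c_i = Σ_j M_{ij} v_j with v = (-101, 61):
  c_1 = (-1)·(-101) + 0·61 = 101
  c_2 = (0)·(-101) + 1·61 = 61
Base-11 expansion of each c_i:
  c_1 = 101 = 2·11^0 + 9·11^1
  c_2 = 61 = 6·11^0 + 5·11^1
λ_0 = (2, 6)
λ_1 = (9, 5)

((2, 6), (9, 5))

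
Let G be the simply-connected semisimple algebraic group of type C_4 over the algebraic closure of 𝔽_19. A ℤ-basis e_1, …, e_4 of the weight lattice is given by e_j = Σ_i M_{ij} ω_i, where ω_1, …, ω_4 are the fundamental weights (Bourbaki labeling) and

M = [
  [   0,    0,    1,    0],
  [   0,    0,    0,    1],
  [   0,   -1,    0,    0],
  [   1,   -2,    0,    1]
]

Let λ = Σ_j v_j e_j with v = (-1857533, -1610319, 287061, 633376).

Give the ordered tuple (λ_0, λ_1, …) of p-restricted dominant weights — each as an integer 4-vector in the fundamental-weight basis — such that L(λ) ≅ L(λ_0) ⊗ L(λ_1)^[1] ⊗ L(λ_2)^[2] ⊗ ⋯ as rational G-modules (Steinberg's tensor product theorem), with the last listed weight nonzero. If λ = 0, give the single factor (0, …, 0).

((9, 11, 12, 18), (3, 9, 13, 7), (16, 6, 14, 1), (3, 16, 6, 6), (2, 4, 12, 15))

Converting to the ω-basis (c_i = row i of M dotted with v = (-1857533, -1610319, 287061, 633376)):
  c_1 = 0*-1857533 + 0*-1610319 + 1*287061 + 0*633376 = 287061
  c_2 = 0*-1857533 + 0*-1610319 + 0*287061 + 1*633376 = 633376
  c_3 = 0*-1857533 + -1*-1610319 + 0*287061 + 0*633376 = 1610319
  c_4 = 1*-1857533 + -2*-1610319 + 0*287061 + 1*633376 = 1996481
Base-19 expansion of each c_i:
  c_1 = 287061 = 9·19^0 + 3·19^1 + 16·19^2 + 3·19^3 + 2·19^4
  c_2 = 633376 = 11·19^0 + 9·19^1 + 6·19^2 + 16·19^3 + 4·19^4
  c_3 = 1610319 = 12·19^0 + 13·19^1 + 14·19^2 + 6·19^3 + 12·19^4
  c_4 = 1996481 = 18·19^0 + 7·19^1 + 1·19^2 + 6·19^3 + 15·19^4
Factor λ_0 = (9, 11, 12, 18)
Factor λ_1 = (3, 9, 13, 7)
Factor λ_2 = (16, 6, 14, 1)
Factor λ_3 = (3, 16, 6, 6)
Factor λ_4 = (2, 4, 12, 15)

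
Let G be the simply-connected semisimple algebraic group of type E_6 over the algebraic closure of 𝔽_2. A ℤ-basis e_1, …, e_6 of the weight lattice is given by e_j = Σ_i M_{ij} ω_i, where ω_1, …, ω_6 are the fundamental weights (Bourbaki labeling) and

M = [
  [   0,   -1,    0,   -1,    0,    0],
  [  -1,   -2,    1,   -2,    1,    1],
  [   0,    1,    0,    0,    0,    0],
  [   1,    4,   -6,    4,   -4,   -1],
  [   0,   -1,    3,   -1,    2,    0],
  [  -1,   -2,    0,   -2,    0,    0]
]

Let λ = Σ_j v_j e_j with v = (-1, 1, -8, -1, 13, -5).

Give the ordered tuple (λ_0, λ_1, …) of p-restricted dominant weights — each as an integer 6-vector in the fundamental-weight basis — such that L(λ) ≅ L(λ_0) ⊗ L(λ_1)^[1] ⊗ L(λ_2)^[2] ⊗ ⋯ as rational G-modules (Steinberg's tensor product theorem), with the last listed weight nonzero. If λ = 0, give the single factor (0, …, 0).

((0, 1, 1, 0, 0, 1), (0, 0, 0, 0, 1, 0))

Compute c_i = Σ_j M_{ij} v_j with v = (-1, 1, -8, -1, 13, -5):
  c_1 = (0)·(-1) + (-1)·(1) + (0)·(-8) + (-1)·(-1) + 0·13 + (0)·(-5) = 0
  c_2 = (-1)·(-1) + (-2)·(1) + (1)·(-8) + (-2)·(-1) + 1·13 + (1)·(-5) = 1
  c_3 = (0)·(-1) + 1·1 + (0)·(-8) + (0)·(-1) + 0·13 + (0)·(-5) = 1
  c_4 = (1)·(-1) + 4·1 + (-6)·(-8) + (4)·(-1) + (-4)·(13) + (-1)·(-5) = 0
  c_5 = (0)·(-1) + (-1)·(1) + (3)·(-8) + (-1)·(-1) + 2·13 + (0)·(-5) = 2
  c_6 = (-1)·(-1) + (-2)·(1) + (0)·(-8) + (-2)·(-1) + 0·13 + (0)·(-5) = 1
p = 2; digits c_i = Σ_j d_{ij}·2^j, 0 ≤ d_{ij} < 2:
  c_1 = 0
  c_2 = 1 = 1·2^0
  c_3 = 1 = 1·2^0
  c_4 = 0
  c_5 = 2 = 0·2^0 + 1·2^1
  c_6 = 1 = 1·2^0
p-restricted factor λ_0 = (0, 1, 1, 0, 0, 1)
p-restricted factor λ_1 = (0, 0, 0, 0, 1, 0)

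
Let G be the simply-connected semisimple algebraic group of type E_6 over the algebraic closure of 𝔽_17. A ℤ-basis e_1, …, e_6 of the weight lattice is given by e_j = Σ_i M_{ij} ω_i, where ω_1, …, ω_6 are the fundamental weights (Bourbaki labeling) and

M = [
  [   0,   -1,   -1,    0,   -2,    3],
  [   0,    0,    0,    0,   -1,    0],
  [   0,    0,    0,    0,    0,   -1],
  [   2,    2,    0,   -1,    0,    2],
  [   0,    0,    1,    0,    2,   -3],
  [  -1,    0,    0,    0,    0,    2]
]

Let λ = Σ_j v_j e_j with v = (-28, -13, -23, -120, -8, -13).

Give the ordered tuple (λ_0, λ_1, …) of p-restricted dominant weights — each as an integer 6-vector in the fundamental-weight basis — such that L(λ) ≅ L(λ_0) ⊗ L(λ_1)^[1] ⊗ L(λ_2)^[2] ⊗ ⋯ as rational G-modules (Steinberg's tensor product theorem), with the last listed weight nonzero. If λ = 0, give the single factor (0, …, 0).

Compute c_i = Σ_j M_{ij} v_j with v = (-28, -13, -23, -120, -8, -13):
  c_1 = (0)·(-28) + (-1)·(-13) + (-1)·(-23) + (0)·(-120) + (-2)·(-8) + (3)·(-13) = 13
  c_2 = (0)·(-28) + (0)·(-13) + (0)·(-23) + (0)·(-120) + (-1)·(-8) + (0)·(-13) = 8
  c_3 = (0)·(-28) + (0)·(-13) + (0)·(-23) + (0)·(-120) + (0)·(-8) + (-1)·(-13) = 13
  c_4 = (2)·(-28) + (2)·(-13) + (0)·(-23) + (-1)·(-120) + (0)·(-8) + (2)·(-13) = 12
  c_5 = (0)·(-28) + (0)·(-13) + (1)·(-23) + (0)·(-120) + (2)·(-8) + (-3)·(-13) = 0
  c_6 = (-1)·(-28) + (0)·(-13) + (0)·(-23) + (0)·(-120) + (0)·(-8) + (2)·(-13) = 2
Base-17 expansion of each c_i:
  c_1 = 13 = 13·17^0
  c_2 = 8 = 8·17^0
  c_3 = 13 = 13·17^0
  c_4 = 12 = 12·17^0
  c_5 = 0
  c_6 = 2 = 2·17^0
λ_0 = (13, 8, 13, 12, 0, 2)

((13, 8, 13, 12, 0, 2),)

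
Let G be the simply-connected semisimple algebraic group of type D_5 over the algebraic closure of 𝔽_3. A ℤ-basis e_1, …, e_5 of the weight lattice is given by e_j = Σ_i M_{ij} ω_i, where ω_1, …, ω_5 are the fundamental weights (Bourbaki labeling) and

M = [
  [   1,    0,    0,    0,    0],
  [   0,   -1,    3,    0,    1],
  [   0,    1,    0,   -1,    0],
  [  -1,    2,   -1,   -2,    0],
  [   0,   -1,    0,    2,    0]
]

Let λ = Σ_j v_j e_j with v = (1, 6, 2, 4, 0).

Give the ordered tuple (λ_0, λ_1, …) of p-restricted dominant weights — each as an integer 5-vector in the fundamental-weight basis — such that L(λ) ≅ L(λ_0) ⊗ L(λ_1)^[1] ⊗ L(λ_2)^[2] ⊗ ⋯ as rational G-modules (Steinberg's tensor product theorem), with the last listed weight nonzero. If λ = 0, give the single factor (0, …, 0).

Change of basis e → ω: c = M·v where v = (1, 6, 2, 4, 0):
  c_1 = (1)·(1) + (0)·(6) + (0)·(2) + (0)·(4) + (0)·(0) = 1
  c_2 = (0)·(1) + (-1)·(6) + (3)·(2) + (0)·(4) + (1)·(0) = 0
  c_3 = (0)·(1) + (1)·(6) + (0)·(2) + (-1)·(4) + (0)·(0) = 2
  c_4 = (-1)·(1) + (2)·(6) + (-1)·(2) + (-2)·(4) + (0)·(0) = 1
  c_5 = (0)·(1) + (-1)·(6) + (0)·(2) + (2)·(4) + (0)·(0) = 2
p = 3; digits c_i = Σ_j d_{ij}·3^j, 0 ≤ d_{ij} < 3:
  c_1 = 1 = 1·3^0
  c_2 = 0
  c_3 = 2 = 2·3^0
  c_4 = 1 = 1·3^0
  c_5 = 2 = 2·3^0
p-restricted factor λ_0 = (1, 0, 2, 1, 2)

((1, 0, 2, 1, 2),)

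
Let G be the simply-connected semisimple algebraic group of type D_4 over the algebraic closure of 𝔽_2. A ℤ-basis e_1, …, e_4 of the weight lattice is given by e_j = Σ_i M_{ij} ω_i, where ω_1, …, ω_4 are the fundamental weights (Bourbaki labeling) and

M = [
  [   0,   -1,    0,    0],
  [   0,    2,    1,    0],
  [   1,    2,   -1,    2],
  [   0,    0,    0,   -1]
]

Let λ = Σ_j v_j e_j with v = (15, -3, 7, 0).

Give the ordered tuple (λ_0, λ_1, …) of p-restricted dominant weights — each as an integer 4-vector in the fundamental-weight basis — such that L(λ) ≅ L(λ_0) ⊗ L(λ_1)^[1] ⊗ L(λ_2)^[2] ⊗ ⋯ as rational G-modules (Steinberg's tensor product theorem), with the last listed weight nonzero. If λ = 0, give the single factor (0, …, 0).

((1, 1, 0, 0), (1, 0, 1, 0))

Compute c_i = Σ_j M_{ij} v_j with v = (15, -3, 7, 0):
  c_1 = (0)·(15) + (-1)·(-3) + (0)·(7) + (0)·(0) = 3
  c_2 = (0)·(15) + (2)·(-3) + (1)·(7) + (0)·(0) = 1
  c_3 = (1)·(15) + (2)·(-3) + (-1)·(7) + (2)·(0) = 2
  c_4 = (0)·(15) + (0)·(-3) + (0)·(7) + (-1)·(0) = 0
Writing each c_i in base p = 2:
  c_1 = 3 = 1·2^0 + 1·2^1
  c_2 = 1 = 1·2^0
  c_3 = 2 = 0·2^0 + 1·2^1
  c_4 = 0
p-restricted factor λ_0 = (1, 1, 0, 0)
p-restricted factor λ_1 = (1, 0, 1, 0)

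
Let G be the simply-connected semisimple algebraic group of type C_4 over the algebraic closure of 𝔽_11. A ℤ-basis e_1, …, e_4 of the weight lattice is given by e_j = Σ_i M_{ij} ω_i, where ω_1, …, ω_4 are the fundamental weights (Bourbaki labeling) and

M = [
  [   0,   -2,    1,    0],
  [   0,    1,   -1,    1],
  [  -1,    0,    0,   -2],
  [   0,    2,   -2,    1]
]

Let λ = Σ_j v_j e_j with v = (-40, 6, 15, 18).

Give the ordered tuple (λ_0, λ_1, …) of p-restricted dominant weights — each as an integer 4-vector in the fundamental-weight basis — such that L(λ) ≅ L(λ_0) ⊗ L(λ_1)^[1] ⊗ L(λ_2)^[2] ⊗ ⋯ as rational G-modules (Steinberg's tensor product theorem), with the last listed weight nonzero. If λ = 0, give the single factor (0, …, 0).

In the fundamental-weight basis, λ has coordinates c = M·v (v = (-40, 6, 15, 18)):
  c_1 = (0)·(-40) + (-2)·(6) + (1)·(15) + (0)·(18) = 3
  c_2 = (0)·(-40) + (1)·(6) + (-1)·(15) + (1)·(18) = 9
  c_3 = (-1)·(-40) + (0)·(6) + (0)·(15) + (-2)·(18) = 4
  c_4 = (0)·(-40) + (2)·(6) + (-2)·(15) + (1)·(18) = 0
p = 11; digits c_i = Σ_j d_{ij}·11^j, 0 ≤ d_{ij} < 11:
  c_1 = 3 = 3·11^0
  c_2 = 9 = 9·11^0
  c_3 = 4 = 4·11^0
  c_4 = 0
p-restricted factor λ_0 = (3, 9, 4, 0)

((3, 9, 4, 0),)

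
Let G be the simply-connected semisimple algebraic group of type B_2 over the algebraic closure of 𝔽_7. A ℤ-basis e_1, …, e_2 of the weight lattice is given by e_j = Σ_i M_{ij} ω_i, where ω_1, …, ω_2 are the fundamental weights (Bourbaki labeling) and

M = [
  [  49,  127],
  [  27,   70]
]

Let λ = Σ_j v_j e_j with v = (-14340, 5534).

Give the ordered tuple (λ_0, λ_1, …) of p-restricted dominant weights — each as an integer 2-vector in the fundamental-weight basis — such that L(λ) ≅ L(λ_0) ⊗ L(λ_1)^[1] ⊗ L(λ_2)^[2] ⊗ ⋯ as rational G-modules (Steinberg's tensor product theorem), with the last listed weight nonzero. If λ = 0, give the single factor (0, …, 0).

((4, 4), (1, 0), (3, 4))

ω-coordinates c = M·v, v = (-14340, 5534):
  c_1 = (49)·(-14340) + (127)·(5534) = 158
  c_2 = (27)·(-14340) + (70)·(5534) = 200
Expand coordinatewise in base 7:
  c_1 = 158 = 4·7^0 + 1·7^1 + 3·7^2
  c_2 = 200 = 4·7^0 + 0·7^1 + 4·7^2
p-restricted factor λ_0 = (4, 4)
p-restricted factor λ_1 = (1, 0)
p-restricted factor λ_2 = (3, 4)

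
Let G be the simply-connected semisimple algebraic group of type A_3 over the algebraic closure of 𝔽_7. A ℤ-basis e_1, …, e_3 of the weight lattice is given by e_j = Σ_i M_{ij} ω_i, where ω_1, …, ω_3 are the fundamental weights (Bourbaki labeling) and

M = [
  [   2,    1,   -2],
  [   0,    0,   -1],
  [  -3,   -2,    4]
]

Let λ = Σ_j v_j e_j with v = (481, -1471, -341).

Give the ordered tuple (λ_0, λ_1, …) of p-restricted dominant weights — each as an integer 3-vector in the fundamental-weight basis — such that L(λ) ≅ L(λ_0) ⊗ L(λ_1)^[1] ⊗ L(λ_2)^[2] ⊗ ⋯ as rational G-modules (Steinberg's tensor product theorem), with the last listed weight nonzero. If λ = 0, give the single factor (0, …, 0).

In the fundamental-weight basis, λ has coordinates c = M·v (v = (481, -1471, -341)):
  c_1 = 2*481 + 1*-1471 + -2*-341 = 173
  c_2 = 0*481 + 0*-1471 + -1*-341 = 341
  c_3 = -3*481 + -2*-1471 + 4*-341 = 135
Writing each c_i in base p = 7:
  c_1 = 173 = 5·7^0 + 3·7^1 + 3·7^2
  c_2 = 341 = 5·7^0 + 6·7^1 + 6·7^2
  c_3 = 135 = 2·7^0 + 5·7^1 + 2·7^2
p-restricted factor λ_0 = (5, 5, 2)
p-restricted factor λ_1 = (3, 6, 5)
p-restricted factor λ_2 = (3, 6, 2)

((5, 5, 2), (3, 6, 5), (3, 6, 2))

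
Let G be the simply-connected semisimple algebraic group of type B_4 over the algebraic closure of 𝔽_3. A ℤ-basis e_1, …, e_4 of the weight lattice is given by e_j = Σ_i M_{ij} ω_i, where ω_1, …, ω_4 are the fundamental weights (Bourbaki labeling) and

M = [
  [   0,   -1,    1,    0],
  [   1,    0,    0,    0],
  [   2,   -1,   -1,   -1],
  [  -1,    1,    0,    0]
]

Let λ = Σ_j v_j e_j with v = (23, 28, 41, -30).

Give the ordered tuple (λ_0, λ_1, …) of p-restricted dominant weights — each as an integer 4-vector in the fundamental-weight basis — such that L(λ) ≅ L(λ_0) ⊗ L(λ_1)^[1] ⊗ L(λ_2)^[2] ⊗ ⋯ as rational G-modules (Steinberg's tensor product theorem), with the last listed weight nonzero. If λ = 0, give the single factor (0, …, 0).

((1, 2, 1, 2), (1, 1, 2, 1), (1, 2, 0, 0))

In the fundamental-weight basis, λ has coordinates c = M·v (v = (23, 28, 41, -30)):
  c_1 = 0·23 + (-1)·(28) + 1·41 + (0)·(-30) = 13
  c_2 = 1·23 + 0·28 + 0·41 + (0)·(-30) = 23
  c_3 = 2·23 + (-1)·(28) + (-1)·(41) + (-1)·(-30) = 7
  c_4 = (-1)·(23) + 1·28 + 0·41 + (0)·(-30) = 5
p = 3; digits c_i = Σ_j d_{ij}·3^j, 0 ≤ d_{ij} < 3:
  c_1 = 13 = 1·3^0 + 1·3^1 + 1·3^2
  c_2 = 23 = 2·3^0 + 1·3^1 + 2·3^2
  c_3 = 7 = 1·3^0 + 2·3^1
  c_4 = 5 = 2·3^0 + 1·3^1
λ_0 = (1, 2, 1, 2)
λ_1 = (1, 1, 2, 1)
λ_2 = (1, 2, 0, 0)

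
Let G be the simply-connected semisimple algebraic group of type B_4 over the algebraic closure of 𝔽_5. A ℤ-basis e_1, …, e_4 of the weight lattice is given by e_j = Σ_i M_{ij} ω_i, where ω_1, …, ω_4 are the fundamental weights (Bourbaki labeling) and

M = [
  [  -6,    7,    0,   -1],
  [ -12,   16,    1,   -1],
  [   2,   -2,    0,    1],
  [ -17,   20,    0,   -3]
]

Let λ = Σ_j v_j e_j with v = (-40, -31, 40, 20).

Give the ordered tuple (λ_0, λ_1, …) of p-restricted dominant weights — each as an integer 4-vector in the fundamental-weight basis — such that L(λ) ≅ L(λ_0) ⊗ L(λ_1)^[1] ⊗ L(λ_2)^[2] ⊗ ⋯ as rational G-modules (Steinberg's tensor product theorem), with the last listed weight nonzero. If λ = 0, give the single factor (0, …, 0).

((3, 4, 2, 0),)

In the fundamental-weight basis, λ has coordinates c = M·v (v = (-40, -31, 40, 20)):
  c_1 = (-6)·(-40) + (7)·(-31) + 0·40 + (-1)·(20) = 3
  c_2 = (-12)·(-40) + (16)·(-31) + 1·40 + (-1)·(20) = 4
  c_3 = (2)·(-40) + (-2)·(-31) + 0·40 + 1·20 = 2
  c_4 = (-17)·(-40) + (20)·(-31) + 0·40 + (-3)·(20) = 0
p = 5; digits c_i = Σ_j d_{ij}·5^j, 0 ≤ d_{ij} < 5:
  c_1 = 3 = 3·5^0
  c_2 = 4 = 4·5^0
  c_3 = 2 = 2·5^0
  c_4 = 0
λ_0 = (3, 4, 2, 0)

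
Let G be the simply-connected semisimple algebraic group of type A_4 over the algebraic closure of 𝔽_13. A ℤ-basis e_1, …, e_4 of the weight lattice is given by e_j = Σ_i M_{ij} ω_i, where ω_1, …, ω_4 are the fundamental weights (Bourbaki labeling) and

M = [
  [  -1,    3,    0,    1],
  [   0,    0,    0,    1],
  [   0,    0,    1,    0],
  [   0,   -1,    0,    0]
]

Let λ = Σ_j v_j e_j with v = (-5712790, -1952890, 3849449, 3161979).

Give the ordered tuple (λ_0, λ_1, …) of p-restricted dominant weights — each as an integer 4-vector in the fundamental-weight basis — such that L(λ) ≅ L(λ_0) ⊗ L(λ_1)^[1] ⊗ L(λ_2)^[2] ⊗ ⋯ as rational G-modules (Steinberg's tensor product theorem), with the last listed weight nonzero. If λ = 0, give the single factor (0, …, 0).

Converting to the ω-basis (c_i = row i of M dotted with v = (-5712790, -1952890, 3849449, 3161979)):
  c_1 = (-1)·(-5712790) + (3)·(-1952890) + (0)·(3849449) + (1)·(3161979) = 3016099
  c_2 = (0)·(-5712790) + (0)·(-1952890) + (0)·(3849449) + (1)·(3161979) = 3161979
  c_3 = (0)·(-5712790) + (0)·(-1952890) + (1)·(3849449) + (0)·(3161979) = 3849449
  c_4 = (0)·(-5712790) + (-1)·(-1952890) + (0)·(3849449) + (0)·(3161979) = 1952890
Expand coordinatewise in base 13:
  c_1 = 3016099 = 8·13^0 + 9·13^1 + 10·13^2 + 7·13^3 + 1·13^4 + 8·13^5
  c_2 = 3161979 = 2·13^0 + 12·13^1 + 2·13^2 + 9·13^3 + 6·13^4 + 8·13^5
  c_3 = 3849449 = 6·13^0 + 10·13^1 + 1·13^2 + 10·13^3 + 4·13^4 + 10·13^5
  c_4 = 1952890 = 4·13^0 + 7·13^1 + 11·13^2 + 4·13^3 + 3·13^4 + 5·13^5
p-restricted factor λ_0 = (8, 2, 6, 4)
p-restricted factor λ_1 = (9, 12, 10, 7)
p-restricted factor λ_2 = (10, 2, 1, 11)
p-restricted factor λ_3 = (7, 9, 10, 4)
p-restricted factor λ_4 = (1, 6, 4, 3)
p-restricted factor λ_5 = (8, 8, 10, 5)

((8, 2, 6, 4), (9, 12, 10, 7), (10, 2, 1, 11), (7, 9, 10, 4), (1, 6, 4, 3), (8, 8, 10, 5))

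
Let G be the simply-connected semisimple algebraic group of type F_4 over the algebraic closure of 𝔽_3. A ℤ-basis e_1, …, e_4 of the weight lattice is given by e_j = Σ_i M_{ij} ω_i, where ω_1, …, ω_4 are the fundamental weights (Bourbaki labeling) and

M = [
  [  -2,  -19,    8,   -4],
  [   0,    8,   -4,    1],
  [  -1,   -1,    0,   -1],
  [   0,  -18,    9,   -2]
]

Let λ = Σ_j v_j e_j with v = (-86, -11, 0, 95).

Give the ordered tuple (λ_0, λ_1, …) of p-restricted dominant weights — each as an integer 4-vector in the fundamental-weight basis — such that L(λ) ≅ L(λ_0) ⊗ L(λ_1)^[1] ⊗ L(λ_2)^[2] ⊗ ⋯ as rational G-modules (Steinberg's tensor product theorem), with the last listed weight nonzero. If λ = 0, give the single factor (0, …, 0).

Change of basis e → ω: c = M·v where v = (-86, -11, 0, 95):
  c_1 = (-2)·(-86) + (-19)·(-11) + 8·0 + (-4)·(95) = 1
  c_2 = (0)·(-86) + (8)·(-11) + (-4)·(0) + 1·95 = 7
  c_3 = (-1)·(-86) + (-1)·(-11) + 0·0 + (-1)·(95) = 2
  c_4 = (0)·(-86) + (-18)·(-11) + 9·0 + (-2)·(95) = 8
Writing each c_i in base p = 3:
  c_1 = 1 = 1·3^0
  c_2 = 7 = 1·3^0 + 2·3^1
  c_3 = 2 = 2·3^0
  c_4 = 8 = 2·3^0 + 2·3^1
Factor λ_0 = (1, 1, 2, 2)
Factor λ_1 = (0, 2, 0, 2)

((1, 1, 2, 2), (0, 2, 0, 2))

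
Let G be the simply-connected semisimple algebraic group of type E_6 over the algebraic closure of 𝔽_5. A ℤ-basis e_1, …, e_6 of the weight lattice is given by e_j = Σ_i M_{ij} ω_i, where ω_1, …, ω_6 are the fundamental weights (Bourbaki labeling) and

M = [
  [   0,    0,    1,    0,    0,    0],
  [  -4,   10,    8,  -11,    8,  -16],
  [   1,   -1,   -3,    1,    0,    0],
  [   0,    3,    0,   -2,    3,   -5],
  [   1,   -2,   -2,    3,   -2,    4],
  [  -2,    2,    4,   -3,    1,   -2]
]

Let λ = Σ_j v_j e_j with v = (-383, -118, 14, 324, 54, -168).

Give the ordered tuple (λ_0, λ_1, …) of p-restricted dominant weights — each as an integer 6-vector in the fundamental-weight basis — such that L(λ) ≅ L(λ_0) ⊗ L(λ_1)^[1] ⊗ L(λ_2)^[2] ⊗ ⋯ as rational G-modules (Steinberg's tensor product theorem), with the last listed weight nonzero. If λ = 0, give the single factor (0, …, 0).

((4, 0, 2, 0, 2, 4), (2, 4, 3, 0, 3, 0))

In the fundamental-weight basis, λ has coordinates c = M·v (v = (-383, -118, 14, 324, 54, -168)):
  c_1 = (0)·(-383) + (0)·(-118) + (1)·(14) + (0)·(324) + (0)·(54) + (0)·(-168) = 14
  c_2 = (-4)·(-383) + (10)·(-118) + (8)·(14) + (-11)·(324) + (8)·(54) + (-16)·(-168) = 20
  c_3 = (1)·(-383) + (-1)·(-118) + (-3)·(14) + (1)·(324) + (0)·(54) + (0)·(-168) = 17
  c_4 = (0)·(-383) + (3)·(-118) + (0)·(14) + (-2)·(324) + (3)·(54) + (-5)·(-168) = 0
  c_5 = (1)·(-383) + (-2)·(-118) + (-2)·(14) + (3)·(324) + (-2)·(54) + (4)·(-168) = 17
  c_6 = (-2)·(-383) + (2)·(-118) + (4)·(14) + (-3)·(324) + (1)·(54) + (-2)·(-168) = 4
Writing each c_i in base p = 5:
  c_1 = 14 = 4·5^0 + 2·5^1
  c_2 = 20 = 0·5^0 + 4·5^1
  c_3 = 17 = 2·5^0 + 3·5^1
  c_4 = 0
  c_5 = 17 = 2·5^0 + 3·5^1
  c_6 = 4 = 4·5^0
p-restricted factor λ_0 = (4, 0, 2, 0, 2, 4)
p-restricted factor λ_1 = (2, 4, 3, 0, 3, 0)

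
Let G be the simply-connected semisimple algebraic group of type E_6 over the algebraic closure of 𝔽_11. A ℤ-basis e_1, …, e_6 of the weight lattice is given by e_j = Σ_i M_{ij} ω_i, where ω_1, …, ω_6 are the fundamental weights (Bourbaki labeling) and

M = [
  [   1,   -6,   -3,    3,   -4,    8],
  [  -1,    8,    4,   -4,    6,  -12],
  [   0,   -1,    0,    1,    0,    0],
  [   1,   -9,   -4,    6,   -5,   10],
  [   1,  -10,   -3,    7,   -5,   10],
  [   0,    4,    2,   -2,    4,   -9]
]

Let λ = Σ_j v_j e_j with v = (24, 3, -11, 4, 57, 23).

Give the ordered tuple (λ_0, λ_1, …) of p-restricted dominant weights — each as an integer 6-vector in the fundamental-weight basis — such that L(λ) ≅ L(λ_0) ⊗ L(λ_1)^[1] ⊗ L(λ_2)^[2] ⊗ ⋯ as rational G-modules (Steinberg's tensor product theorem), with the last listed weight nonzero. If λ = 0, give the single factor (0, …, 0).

Compute c_i = Σ_j M_{ij} v_j with v = (24, 3, -11, 4, 57, 23):
  c_1 = 1·24 + (-6)·(3) + (-3)·(-11) + 3·4 + (-4)·(57) + 8·23 = 7
  c_2 = (-1)·(24) + 8·3 + (4)·(-11) + (-4)·(4) + 6·57 + (-12)·(23) = 6
  c_3 = 0·24 + (-1)·(3) + (0)·(-11) + 1·4 + 0·57 + 0·23 = 1
  c_4 = 1·24 + (-9)·(3) + (-4)·(-11) + 6·4 + (-5)·(57) + 10·23 = 10
  c_5 = 1·24 + (-10)·(3) + (-3)·(-11) + 7·4 + (-5)·(57) + 10·23 = 0
  c_6 = 0·24 + 4·3 + (2)·(-11) + (-2)·(4) + 4·57 + (-9)·(23) = 3
p = 11; digits c_i = Σ_j d_{ij}·11^j, 0 ≤ d_{ij} < 11:
  c_1 = 7 = 7·11^0
  c_2 = 6 = 6·11^0
  c_3 = 1 = 1·11^0
  c_4 = 10 = 10·11^0
  c_5 = 0
  c_6 = 3 = 3·11^0
λ_0 = (7, 6, 1, 10, 0, 3)

((7, 6, 1, 10, 0, 3),)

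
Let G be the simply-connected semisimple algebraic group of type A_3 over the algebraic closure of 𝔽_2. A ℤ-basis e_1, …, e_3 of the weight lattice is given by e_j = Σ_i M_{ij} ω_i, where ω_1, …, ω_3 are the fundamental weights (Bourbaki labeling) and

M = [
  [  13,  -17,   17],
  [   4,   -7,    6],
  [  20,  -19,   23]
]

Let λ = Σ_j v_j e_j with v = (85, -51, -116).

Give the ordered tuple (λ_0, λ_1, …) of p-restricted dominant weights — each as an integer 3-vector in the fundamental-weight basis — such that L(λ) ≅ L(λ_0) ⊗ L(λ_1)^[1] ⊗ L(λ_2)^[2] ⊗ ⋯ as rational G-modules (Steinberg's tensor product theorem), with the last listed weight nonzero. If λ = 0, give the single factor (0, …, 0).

((0, 1, 1),)

Change of basis e → ω: c = M·v where v = (85, -51, -116):
  c_1 = 13·85 + (-17)·(-51) + (17)·(-116) = 0
  c_2 = 4·85 + (-7)·(-51) + (6)·(-116) = 1
  c_3 = 20·85 + (-19)·(-51) + (23)·(-116) = 1
Expand coordinatewise in base 2:
  c_1 = 0
  c_2 = 1 = 1·2^0
  c_3 = 1 = 1·2^0
p-restricted factor λ_0 = (0, 1, 1)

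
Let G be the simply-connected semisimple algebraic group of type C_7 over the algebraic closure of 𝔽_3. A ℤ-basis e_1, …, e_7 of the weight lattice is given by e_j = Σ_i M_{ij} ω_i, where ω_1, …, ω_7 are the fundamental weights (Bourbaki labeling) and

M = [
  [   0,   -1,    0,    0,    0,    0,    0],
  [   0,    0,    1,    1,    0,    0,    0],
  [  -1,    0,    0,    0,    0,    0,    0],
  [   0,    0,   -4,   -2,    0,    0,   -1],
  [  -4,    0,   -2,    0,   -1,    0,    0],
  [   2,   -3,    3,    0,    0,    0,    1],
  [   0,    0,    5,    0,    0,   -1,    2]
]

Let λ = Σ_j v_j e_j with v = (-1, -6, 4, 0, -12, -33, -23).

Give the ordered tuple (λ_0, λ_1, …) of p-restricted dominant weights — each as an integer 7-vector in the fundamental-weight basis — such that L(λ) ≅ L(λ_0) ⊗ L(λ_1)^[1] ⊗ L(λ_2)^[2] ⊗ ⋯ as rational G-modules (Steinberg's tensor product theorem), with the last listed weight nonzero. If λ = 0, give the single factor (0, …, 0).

ω-coordinates c = M·v, v = (-1, -6, 4, 0, -12, -33, -23):
  c_1 = 0*-1 + -1*-6 + 0*4 + 0*0 + 0*-12 + 0*-33 + 0*-23 = 6
  c_2 = 0*-1 + 0*-6 + 1*4 + 1*0 + 0*-12 + 0*-33 + 0*-23 = 4
  c_3 = -1*-1 + 0*-6 + 0*4 + 0*0 + 0*-12 + 0*-33 + 0*-23 = 1
  c_4 = 0*-1 + 0*-6 + -4*4 + -2*0 + 0*-12 + 0*-33 + -1*-23 = 7
  c_5 = -4*-1 + 0*-6 + -2*4 + 0*0 + -1*-12 + 0*-33 + 0*-23 = 8
  c_6 = 2*-1 + -3*-6 + 3*4 + 0*0 + 0*-12 + 0*-33 + 1*-23 = 5
  c_7 = 0*-1 + 0*-6 + 5*4 + 0*0 + 0*-12 + -1*-33 + 2*-23 = 7
Base-3 expansion of each c_i:
  c_1 = 6 = 0·3^0 + 2·3^1
  c_2 = 4 = 1·3^0 + 1·3^1
  c_3 = 1 = 1·3^0
  c_4 = 7 = 1·3^0 + 2·3^1
  c_5 = 8 = 2·3^0 + 2·3^1
  c_6 = 5 = 2·3^0 + 1·3^1
  c_7 = 7 = 1·3^0 + 2·3^1
p-restricted factor λ_0 = (0, 1, 1, 1, 2, 2, 1)
p-restricted factor λ_1 = (2, 1, 0, 2, 2, 1, 2)

((0, 1, 1, 1, 2, 2, 1), (2, 1, 0, 2, 2, 1, 2))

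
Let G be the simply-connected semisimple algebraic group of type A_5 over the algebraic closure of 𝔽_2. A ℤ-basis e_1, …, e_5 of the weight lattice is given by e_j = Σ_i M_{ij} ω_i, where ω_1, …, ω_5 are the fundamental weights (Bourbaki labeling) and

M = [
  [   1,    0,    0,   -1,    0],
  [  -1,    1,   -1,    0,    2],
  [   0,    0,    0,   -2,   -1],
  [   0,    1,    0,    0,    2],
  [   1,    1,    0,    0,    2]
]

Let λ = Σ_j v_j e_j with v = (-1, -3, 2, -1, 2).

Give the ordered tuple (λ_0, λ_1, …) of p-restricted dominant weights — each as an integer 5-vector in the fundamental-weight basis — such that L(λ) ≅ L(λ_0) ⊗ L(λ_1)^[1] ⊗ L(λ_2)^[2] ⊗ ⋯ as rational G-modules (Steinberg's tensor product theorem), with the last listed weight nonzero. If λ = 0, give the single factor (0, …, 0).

((0, 0, 0, 1, 0),)

In the fundamental-weight basis, λ has coordinates c = M·v (v = (-1, -3, 2, -1, 2)):
  c_1 = (1)·(-1) + (0)·(-3) + 0·2 + (-1)·(-1) + 0·2 = 0
  c_2 = (-1)·(-1) + (1)·(-3) + (-1)·(2) + (0)·(-1) + 2·2 = 0
  c_3 = (0)·(-1) + (0)·(-3) + 0·2 + (-2)·(-1) + (-1)·(2) = 0
  c_4 = (0)·(-1) + (1)·(-3) + 0·2 + (0)·(-1) + 2·2 = 1
  c_5 = (1)·(-1) + (1)·(-3) + 0·2 + (0)·(-1) + 2·2 = 0
Writing each c_i in base p = 2:
  c_1 = 0
  c_2 = 0
  c_3 = 0
  c_4 = 1 = 1·2^0
  c_5 = 0
Factor λ_0 = (0, 0, 0, 1, 0)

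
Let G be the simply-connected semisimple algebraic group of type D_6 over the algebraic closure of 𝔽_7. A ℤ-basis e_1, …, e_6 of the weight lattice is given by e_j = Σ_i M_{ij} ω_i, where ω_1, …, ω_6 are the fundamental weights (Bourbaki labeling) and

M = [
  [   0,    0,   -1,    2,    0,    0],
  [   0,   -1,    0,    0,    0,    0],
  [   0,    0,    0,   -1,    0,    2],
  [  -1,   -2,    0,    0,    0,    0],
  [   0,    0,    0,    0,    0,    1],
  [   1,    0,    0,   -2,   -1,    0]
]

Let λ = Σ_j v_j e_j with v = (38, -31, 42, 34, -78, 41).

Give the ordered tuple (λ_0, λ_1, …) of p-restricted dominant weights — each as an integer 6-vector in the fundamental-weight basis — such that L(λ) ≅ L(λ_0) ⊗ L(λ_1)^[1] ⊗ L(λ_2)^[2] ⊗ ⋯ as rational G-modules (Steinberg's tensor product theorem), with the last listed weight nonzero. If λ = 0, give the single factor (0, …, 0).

Change of basis e → ω: c = M·v where v = (38, -31, 42, 34, -78, 41):
  c_1 = 0*38 + 0*-31 + -1*42 + 2*34 + 0*-78 + 0*41 = 26
  c_2 = 0*38 + -1*-31 + 0*42 + 0*34 + 0*-78 + 0*41 = 31
  c_3 = 0*38 + 0*-31 + 0*42 + -1*34 + 0*-78 + 2*41 = 48
  c_4 = -1*38 + -2*-31 + 0*42 + 0*34 + 0*-78 + 0*41 = 24
  c_5 = 0*38 + 0*-31 + 0*42 + 0*34 + 0*-78 + 1*41 = 41
  c_6 = 1*38 + 0*-31 + 0*42 + -2*34 + -1*-78 + 0*41 = 48
Expand coordinatewise in base 7:
  c_1 = 26 = 5·7^0 + 3·7^1
  c_2 = 31 = 3·7^0 + 4·7^1
  c_3 = 48 = 6·7^0 + 6·7^1
  c_4 = 24 = 3·7^0 + 3·7^1
  c_5 = 41 = 6·7^0 + 5·7^1
  c_6 = 48 = 6·7^0 + 6·7^1
Factor λ_0 = (5, 3, 6, 3, 6, 6)
Factor λ_1 = (3, 4, 6, 3, 5, 6)

((5, 3, 6, 3, 6, 6), (3, 4, 6, 3, 5, 6))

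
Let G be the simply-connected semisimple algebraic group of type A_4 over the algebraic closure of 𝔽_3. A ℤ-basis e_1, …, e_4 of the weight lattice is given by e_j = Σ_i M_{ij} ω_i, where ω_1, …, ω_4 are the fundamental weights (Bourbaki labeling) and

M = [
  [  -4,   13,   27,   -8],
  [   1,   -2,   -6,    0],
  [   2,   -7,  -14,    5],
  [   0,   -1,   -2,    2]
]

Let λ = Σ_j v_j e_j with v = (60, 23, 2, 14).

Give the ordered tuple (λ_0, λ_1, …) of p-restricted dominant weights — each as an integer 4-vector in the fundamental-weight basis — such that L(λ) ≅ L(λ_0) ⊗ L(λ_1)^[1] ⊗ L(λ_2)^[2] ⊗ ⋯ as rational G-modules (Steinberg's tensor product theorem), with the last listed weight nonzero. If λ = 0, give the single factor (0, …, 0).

Converting to the ω-basis (c_i = row i of M dotted with v = (60, 23, 2, 14)):
  c_1 = (-4)·(60) + 13·23 + 27·2 + (-8)·(14) = 1
  c_2 = 1·60 + (-2)·(23) + (-6)·(2) + 0·14 = 2
  c_3 = 2·60 + (-7)·(23) + (-14)·(2) + 5·14 = 1
  c_4 = 0·60 + (-1)·(23) + (-2)·(2) + 2·14 = 1
Base-3 expansion of each c_i:
  c_1 = 1 = 1·3^0
  c_2 = 2 = 2·3^0
  c_3 = 1 = 1·3^0
  c_4 = 1 = 1·3^0
p-restricted factor λ_0 = (1, 2, 1, 1)

((1, 2, 1, 1),)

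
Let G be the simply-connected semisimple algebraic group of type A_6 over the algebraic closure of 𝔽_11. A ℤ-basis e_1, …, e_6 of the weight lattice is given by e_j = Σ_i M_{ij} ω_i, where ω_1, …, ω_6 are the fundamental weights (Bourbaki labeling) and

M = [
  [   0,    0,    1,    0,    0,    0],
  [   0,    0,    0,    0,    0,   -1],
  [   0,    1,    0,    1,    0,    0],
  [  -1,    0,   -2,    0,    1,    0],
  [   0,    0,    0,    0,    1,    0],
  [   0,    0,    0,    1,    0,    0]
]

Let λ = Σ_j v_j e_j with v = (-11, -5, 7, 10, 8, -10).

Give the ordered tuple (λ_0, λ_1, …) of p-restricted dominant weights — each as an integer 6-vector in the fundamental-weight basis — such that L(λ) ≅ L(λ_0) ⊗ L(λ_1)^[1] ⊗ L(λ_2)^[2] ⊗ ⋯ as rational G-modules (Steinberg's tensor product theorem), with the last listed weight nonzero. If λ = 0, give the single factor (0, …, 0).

Converting to the ω-basis (c_i = row i of M dotted with v = (-11, -5, 7, 10, 8, -10)):
  c_1 = (0)·(-11) + (0)·(-5) + 1·7 + 0·10 + 0·8 + (0)·(-10) = 7
  c_2 = (0)·(-11) + (0)·(-5) + 0·7 + 0·10 + 0·8 + (-1)·(-10) = 10
  c_3 = (0)·(-11) + (1)·(-5) + 0·7 + 1·10 + 0·8 + (0)·(-10) = 5
  c_4 = (-1)·(-11) + (0)·(-5) + (-2)·(7) + 0·10 + 1·8 + (0)·(-10) = 5
  c_5 = (0)·(-11) + (0)·(-5) + 0·7 + 0·10 + 1·8 + (0)·(-10) = 8
  c_6 = (0)·(-11) + (0)·(-5) + 0·7 + 1·10 + 0·8 + (0)·(-10) = 10
Writing each c_i in base p = 11:
  c_1 = 7 = 7·11^0
  c_2 = 10 = 10·11^0
  c_3 = 5 = 5·11^0
  c_4 = 5 = 5·11^0
  c_5 = 8 = 8·11^0
  c_6 = 10 = 10·11^0
λ_0 = (7, 10, 5, 5, 8, 10)

((7, 10, 5, 5, 8, 10),)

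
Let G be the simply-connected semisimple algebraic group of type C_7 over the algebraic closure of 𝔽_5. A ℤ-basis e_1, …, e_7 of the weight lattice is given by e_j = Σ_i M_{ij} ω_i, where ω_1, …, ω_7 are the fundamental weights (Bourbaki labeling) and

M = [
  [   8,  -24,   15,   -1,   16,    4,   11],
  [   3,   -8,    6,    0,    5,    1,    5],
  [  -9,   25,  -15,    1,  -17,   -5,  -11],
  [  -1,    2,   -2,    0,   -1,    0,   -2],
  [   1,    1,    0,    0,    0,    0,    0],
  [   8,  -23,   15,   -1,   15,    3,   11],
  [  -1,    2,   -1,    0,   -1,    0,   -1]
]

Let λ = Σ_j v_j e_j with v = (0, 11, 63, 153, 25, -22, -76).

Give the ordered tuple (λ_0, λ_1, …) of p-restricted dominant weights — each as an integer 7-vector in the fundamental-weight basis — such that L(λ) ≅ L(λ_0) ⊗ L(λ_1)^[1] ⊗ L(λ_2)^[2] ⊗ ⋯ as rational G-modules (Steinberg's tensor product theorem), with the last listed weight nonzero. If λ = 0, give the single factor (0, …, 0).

Compute c_i = Σ_j M_{ij} v_j with v = (0, 11, 63, 153, 25, -22, -76):
  c_1 = (8)·(0) + (-24)·(11) + (15)·(63) + (-1)·(153) + (16)·(25) + (4)·(-22) + (11)·(-76) = 4
  c_2 = (3)·(0) + (-8)·(11) + (6)·(63) + (0)·(153) + (5)·(25) + (1)·(-22) + (5)·(-76) = 13
  c_3 = (-9)·(0) + (25)·(11) + (-15)·(63) + (1)·(153) + (-17)·(25) + (-5)·(-22) + (-11)·(-76) = 4
  c_4 = (-1)·(0) + (2)·(11) + (-2)·(63) + (0)·(153) + (-1)·(25) + (0)·(-22) + (-2)·(-76) = 23
  c_5 = (1)·(0) + (1)·(11) + (0)·(63) + (0)·(153) + (0)·(25) + (0)·(-22) + (0)·(-76) = 11
  c_6 = (8)·(0) + (-23)·(11) + (15)·(63) + (-1)·(153) + (15)·(25) + (3)·(-22) + (11)·(-76) = 12
  c_7 = (-1)·(0) + (2)·(11) + (-1)·(63) + (0)·(153) + (-1)·(25) + (0)·(-22) + (-1)·(-76) = 10
Writing each c_i in base p = 5:
  c_1 = 4 = 4·5^0
  c_2 = 13 = 3·5^0 + 2·5^1
  c_3 = 4 = 4·5^0
  c_4 = 23 = 3·5^0 + 4·5^1
  c_5 = 11 = 1·5^0 + 2·5^1
  c_6 = 12 = 2·5^0 + 2·5^1
  c_7 = 10 = 0·5^0 + 2·5^1
p-restricted factor λ_0 = (4, 3, 4, 3, 1, 2, 0)
p-restricted factor λ_1 = (0, 2, 0, 4, 2, 2, 2)

((4, 3, 4, 3, 1, 2, 0), (0, 2, 0, 4, 2, 2, 2))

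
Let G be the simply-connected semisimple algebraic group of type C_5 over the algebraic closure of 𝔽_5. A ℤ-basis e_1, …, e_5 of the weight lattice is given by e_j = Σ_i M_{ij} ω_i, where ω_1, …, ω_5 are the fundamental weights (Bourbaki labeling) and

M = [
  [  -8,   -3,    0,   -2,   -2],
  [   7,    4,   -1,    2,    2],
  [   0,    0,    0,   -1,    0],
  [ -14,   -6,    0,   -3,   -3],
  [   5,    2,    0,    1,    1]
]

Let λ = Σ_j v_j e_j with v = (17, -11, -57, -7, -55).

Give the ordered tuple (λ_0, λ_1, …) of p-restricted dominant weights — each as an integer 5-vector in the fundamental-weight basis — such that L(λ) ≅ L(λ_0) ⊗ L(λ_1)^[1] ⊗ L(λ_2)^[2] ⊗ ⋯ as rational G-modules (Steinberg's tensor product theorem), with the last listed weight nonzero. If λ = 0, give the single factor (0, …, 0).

((1, 3, 2, 4, 1), (4, 1, 1, 2, 0))

ω-coordinates c = M·v, v = (17, -11, -57, -7, -55):
  c_1 = (-8)·(17) + (-3)·(-11) + (0)·(-57) + (-2)·(-7) + (-2)·(-55) = 21
  c_2 = 7·17 + (4)·(-11) + (-1)·(-57) + (2)·(-7) + (2)·(-55) = 8
  c_3 = 0·17 + (0)·(-11) + (0)·(-57) + (-1)·(-7) + (0)·(-55) = 7
  c_4 = (-14)·(17) + (-6)·(-11) + (0)·(-57) + (-3)·(-7) + (-3)·(-55) = 14
  c_5 = 5·17 + (2)·(-11) + (0)·(-57) + (1)·(-7) + (1)·(-55) = 1
Expand coordinatewise in base 5:
  c_1 = 21 = 1·5^0 + 4·5^1
  c_2 = 8 = 3·5^0 + 1·5^1
  c_3 = 7 = 2·5^0 + 1·5^1
  c_4 = 14 = 4·5^0 + 2·5^1
  c_5 = 1 = 1·5^0
λ_0 = (1, 3, 2, 4, 1)
λ_1 = (4, 1, 1, 2, 0)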